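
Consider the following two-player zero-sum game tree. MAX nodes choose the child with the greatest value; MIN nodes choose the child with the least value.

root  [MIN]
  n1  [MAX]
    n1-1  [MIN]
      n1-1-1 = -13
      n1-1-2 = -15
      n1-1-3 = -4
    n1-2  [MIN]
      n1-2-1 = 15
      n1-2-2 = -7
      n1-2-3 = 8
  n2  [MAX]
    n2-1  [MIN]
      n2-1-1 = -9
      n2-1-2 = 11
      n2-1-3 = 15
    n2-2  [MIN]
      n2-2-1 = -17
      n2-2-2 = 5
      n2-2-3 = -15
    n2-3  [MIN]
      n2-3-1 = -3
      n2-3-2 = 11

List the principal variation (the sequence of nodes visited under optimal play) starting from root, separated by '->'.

n1-1 (MIN): min(-13, -15, -4) = -15
n1-2 (MIN): min(15, -7, 8) = -7
n1 (MAX): max(-15, -7) = -7
n2-1 (MIN): min(-9, 11, 15) = -9
n2-2 (MIN): min(-17, 5, -15) = -17
n2-3 (MIN): min(-3, 11) = -3
n2 (MAX): max(-9, -17, -3) = -3
root (MIN): min(-7, -3) = -7
At root, MIN picks n1 (lowest: -7).
At n1, MAX picks n1-2 (highest: -7).
At n1-2, MIN picks n1-2-2 (lowest: -7).
Terminal value -7.

root -> n1 -> n1-2 -> n1-2-2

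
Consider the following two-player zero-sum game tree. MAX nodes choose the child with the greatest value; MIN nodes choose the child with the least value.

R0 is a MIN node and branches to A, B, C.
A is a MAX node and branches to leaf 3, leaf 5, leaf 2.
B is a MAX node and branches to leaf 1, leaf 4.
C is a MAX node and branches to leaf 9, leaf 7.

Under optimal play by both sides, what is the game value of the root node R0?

4

A (MAX): max(3, 5, 2) = 5
B (MAX): max(1, 4) = 4
C (MAX): max(9, 7) = 9
R0 (MIN): min(5, 4, 9) = 4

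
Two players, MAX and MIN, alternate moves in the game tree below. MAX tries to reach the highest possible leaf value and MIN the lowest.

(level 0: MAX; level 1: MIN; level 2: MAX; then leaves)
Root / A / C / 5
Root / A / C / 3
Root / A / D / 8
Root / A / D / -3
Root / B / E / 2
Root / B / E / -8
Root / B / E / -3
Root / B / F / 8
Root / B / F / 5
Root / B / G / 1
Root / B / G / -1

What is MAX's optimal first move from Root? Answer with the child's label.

A

C (MAX): max(5, 3) = 5
D (MAX): max(8, -3) = 8
A (MIN): min(5, 8) = 5
E (MAX): max(2, -8, -3) = 2
F (MAX): max(8, 5) = 8
G (MAX): max(1, -1) = 1
B (MIN): min(2, 8, 1) = 1
Root (MAX): max(5, 1) = 5
MAX at Root wants the highest of {A=5, B=1}, so chooses A.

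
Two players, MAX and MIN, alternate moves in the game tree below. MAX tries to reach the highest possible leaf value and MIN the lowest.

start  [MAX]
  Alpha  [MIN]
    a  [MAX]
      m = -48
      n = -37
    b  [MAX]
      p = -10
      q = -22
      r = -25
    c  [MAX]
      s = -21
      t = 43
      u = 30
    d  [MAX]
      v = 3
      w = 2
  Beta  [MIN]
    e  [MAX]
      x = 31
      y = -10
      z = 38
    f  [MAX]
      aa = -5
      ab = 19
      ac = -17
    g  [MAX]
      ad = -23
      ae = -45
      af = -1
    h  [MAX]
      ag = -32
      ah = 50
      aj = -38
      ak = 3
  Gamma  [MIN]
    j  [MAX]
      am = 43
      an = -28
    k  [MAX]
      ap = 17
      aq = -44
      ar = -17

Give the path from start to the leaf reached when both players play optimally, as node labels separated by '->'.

start -> Gamma -> k -> ap

a (MAX): max(-48, -37) = -37
b (MAX): max(-10, -22, -25) = -10
c (MAX): max(-21, 43, 30) = 43
d (MAX): max(3, 2) = 3
Alpha (MIN): min(-37, -10, 43, 3) = -37
e (MAX): max(31, -10, 38) = 38
f (MAX): max(-5, 19, -17) = 19
g (MAX): max(-23, -45, -1) = -1
h (MAX): max(-32, 50, -38, 3) = 50
Beta (MIN): min(38, 19, -1, 50) = -1
j (MAX): max(43, -28) = 43
k (MAX): max(17, -44, -17) = 17
Gamma (MIN): min(43, 17) = 17
start (MAX): max(-37, -1, 17) = 17
At start, MAX picks Gamma (highest: 17).
At Gamma, MIN picks k (lowest: 17).
At k, MAX picks ap (highest: 17).
Terminal value 17.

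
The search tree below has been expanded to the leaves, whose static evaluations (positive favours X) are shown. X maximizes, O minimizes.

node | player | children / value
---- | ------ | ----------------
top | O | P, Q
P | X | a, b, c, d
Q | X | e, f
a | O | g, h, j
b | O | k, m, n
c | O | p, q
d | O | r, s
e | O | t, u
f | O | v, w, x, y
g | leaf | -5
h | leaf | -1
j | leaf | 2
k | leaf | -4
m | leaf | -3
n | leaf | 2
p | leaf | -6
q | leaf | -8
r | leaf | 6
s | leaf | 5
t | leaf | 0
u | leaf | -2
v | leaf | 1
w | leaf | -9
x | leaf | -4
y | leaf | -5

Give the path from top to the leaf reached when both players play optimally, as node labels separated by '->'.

a (O): min(-5, -1, 2) = -5
b (O): min(-4, -3, 2) = -4
c (O): min(-6, -8) = -8
d (O): min(6, 5) = 5
P (X): max(-5, -4, -8, 5) = 5
e (O): min(0, -2) = -2
f (O): min(1, -9, -4, -5) = -9
Q (X): max(-2, -9) = -2
top (O): min(5, -2) = -2
At top, O picks Q (lowest: -2).
At Q, X picks e (highest: -2).
At e, O picks u (lowest: -2).
Terminal value -2.

top -> Q -> e -> u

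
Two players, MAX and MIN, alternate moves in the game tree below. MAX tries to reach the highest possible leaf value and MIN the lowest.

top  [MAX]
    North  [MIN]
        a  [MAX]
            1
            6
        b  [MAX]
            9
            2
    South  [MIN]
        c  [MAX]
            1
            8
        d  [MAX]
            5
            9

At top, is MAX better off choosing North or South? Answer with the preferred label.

South

a (MAX): max(1, 6) = 6
b (MAX): max(9, 2) = 9
North (MIN): min(6, 9) = 6
c (MAX): max(1, 8) = 8
d (MAX): max(5, 9) = 9
South (MIN): min(8, 9) = 8
MAX prefers the higher value; North=6, South=8. South is better since 8 > 6.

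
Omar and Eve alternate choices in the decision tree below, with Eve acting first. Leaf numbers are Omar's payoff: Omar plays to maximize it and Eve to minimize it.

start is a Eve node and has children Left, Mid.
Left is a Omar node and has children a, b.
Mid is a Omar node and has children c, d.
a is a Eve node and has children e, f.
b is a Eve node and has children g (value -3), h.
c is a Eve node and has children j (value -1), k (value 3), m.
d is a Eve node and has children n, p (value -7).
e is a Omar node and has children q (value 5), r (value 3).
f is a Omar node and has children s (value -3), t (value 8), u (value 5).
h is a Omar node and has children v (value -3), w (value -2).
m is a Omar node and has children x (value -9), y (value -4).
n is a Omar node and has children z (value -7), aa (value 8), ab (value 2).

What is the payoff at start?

-4

e (Omar): max(5, 3) = 5
f (Omar): max(-3, 8, 5) = 8
a (Eve): min(5, 8) = 5
h (Omar): max(-3, -2) = -2
b (Eve): min(-3, -2) = -3
Left (Omar): max(5, -3) = 5
m (Omar): max(-9, -4) = -4
c (Eve): min(-1, 3, -4) = -4
n (Omar): max(-7, 8, 2) = 8
d (Eve): min(8, -7) = -7
Mid (Omar): max(-4, -7) = -4
start (Eve): min(5, -4) = -4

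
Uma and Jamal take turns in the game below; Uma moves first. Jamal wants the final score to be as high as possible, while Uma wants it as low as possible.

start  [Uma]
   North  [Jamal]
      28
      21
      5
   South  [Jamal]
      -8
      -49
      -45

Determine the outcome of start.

-8

North (Jamal): max(28, 21, 5) = 28
South (Jamal): max(-8, -49, -45) = -8
start (Uma): min(28, -8) = -8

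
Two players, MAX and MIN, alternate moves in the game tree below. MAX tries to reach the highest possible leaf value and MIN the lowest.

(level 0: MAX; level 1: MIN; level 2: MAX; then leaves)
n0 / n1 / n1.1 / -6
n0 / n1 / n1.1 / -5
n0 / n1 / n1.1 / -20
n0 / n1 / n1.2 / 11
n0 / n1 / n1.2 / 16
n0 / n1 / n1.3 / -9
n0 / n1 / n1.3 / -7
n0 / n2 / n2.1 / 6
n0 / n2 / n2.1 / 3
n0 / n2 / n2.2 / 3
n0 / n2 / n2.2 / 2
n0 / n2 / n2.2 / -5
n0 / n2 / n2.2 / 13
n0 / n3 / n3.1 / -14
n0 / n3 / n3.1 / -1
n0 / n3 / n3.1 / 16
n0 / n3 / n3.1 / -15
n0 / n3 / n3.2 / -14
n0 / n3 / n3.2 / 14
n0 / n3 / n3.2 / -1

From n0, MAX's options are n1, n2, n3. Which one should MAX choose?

n1.1 (MAX): max(-6, -5, -20) = -5
n1.2 (MAX): max(11, 16) = 16
n1.3 (MAX): max(-9, -7) = -7
n1 (MIN): min(-5, 16, -7) = -7
n2.1 (MAX): max(6, 3) = 6
n2.2 (MAX): max(3, 2, -5, 13) = 13
n2 (MIN): min(6, 13) = 6
n3.1 (MAX): max(-14, -1, 16, -15) = 16
n3.2 (MAX): max(-14, 14, -1) = 14
n3 (MIN): min(16, 14) = 14
n0 (MAX): max(-7, 6, 14) = 14
MAX at n0 wants the highest of {n1=-7, n2=6, n3=14}, so chooses n3.

n3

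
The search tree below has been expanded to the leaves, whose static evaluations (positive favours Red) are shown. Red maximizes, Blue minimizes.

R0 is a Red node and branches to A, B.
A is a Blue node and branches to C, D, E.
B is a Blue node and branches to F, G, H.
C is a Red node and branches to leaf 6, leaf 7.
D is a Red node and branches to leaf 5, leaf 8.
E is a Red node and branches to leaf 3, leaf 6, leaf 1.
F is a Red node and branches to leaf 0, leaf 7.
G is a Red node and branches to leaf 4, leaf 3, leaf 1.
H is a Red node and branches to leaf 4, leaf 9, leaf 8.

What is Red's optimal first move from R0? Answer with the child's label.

A

C (Red): max(6, 7) = 7
D (Red): max(5, 8) = 8
E (Red): max(3, 6, 1) = 6
A (Blue): min(7, 8, 6) = 6
F (Red): max(0, 7) = 7
G (Red): max(4, 3, 1) = 4
H (Red): max(4, 9, 8) = 9
B (Blue): min(7, 4, 9) = 4
R0 (Red): max(6, 4) = 6
Red at R0 wants the highest of {A=6, B=4}, so chooses A.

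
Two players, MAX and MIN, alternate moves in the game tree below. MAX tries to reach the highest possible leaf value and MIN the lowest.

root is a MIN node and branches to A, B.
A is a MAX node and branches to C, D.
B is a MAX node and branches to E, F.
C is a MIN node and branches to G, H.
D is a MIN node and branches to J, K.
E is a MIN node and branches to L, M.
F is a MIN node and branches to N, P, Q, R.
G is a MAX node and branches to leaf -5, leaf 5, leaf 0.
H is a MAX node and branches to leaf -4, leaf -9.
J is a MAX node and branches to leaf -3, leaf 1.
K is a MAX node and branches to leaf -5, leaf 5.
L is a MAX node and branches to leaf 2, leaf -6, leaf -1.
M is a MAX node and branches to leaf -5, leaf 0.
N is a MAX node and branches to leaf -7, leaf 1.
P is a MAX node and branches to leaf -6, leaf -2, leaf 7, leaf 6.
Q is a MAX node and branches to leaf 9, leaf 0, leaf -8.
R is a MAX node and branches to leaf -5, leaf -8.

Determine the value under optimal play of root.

0

G (MAX): max(-5, 5, 0) = 5
H (MAX): max(-4, -9) = -4
C (MIN): min(5, -4) = -4
J (MAX): max(-3, 1) = 1
K (MAX): max(-5, 5) = 5
D (MIN): min(1, 5) = 1
A (MAX): max(-4, 1) = 1
L (MAX): max(2, -6, -1) = 2
M (MAX): max(-5, 0) = 0
E (MIN): min(2, 0) = 0
N (MAX): max(-7, 1) = 1
P (MAX): max(-6, -2, 7, 6) = 7
Q (MAX): max(9, 0, -8) = 9
R (MAX): max(-5, -8) = -5
F (MIN): min(1, 7, 9, -5) = -5
B (MAX): max(0, -5) = 0
root (MIN): min(1, 0) = 0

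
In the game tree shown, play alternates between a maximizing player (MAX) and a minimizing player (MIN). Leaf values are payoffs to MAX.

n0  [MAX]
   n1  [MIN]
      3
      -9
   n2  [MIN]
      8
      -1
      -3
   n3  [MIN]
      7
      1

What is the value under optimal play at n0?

n1 (MIN): min(3, -9) = -9
n2 (MIN): min(8, -1, -3) = -3
n3 (MIN): min(7, 1) = 1
n0 (MAX): max(-9, -3, 1) = 1

1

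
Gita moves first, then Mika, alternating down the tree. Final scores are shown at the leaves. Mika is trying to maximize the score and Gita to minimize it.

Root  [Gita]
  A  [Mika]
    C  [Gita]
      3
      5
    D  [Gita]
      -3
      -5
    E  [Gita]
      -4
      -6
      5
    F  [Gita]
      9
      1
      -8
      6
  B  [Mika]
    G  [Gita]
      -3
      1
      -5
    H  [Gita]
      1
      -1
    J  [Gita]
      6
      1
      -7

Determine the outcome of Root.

C (Gita): min(3, 5) = 3
D (Gita): min(-3, -5) = -5
E (Gita): min(-4, -6, 5) = -6
F (Gita): min(9, 1, -8, 6) = -8
A (Mika): max(3, -5, -6, -8) = 3
G (Gita): min(-3, 1, -5) = -5
H (Gita): min(1, -1) = -1
J (Gita): min(6, 1, -7) = -7
B (Mika): max(-5, -1, -7) = -1
Root (Gita): min(3, -1) = -1

-1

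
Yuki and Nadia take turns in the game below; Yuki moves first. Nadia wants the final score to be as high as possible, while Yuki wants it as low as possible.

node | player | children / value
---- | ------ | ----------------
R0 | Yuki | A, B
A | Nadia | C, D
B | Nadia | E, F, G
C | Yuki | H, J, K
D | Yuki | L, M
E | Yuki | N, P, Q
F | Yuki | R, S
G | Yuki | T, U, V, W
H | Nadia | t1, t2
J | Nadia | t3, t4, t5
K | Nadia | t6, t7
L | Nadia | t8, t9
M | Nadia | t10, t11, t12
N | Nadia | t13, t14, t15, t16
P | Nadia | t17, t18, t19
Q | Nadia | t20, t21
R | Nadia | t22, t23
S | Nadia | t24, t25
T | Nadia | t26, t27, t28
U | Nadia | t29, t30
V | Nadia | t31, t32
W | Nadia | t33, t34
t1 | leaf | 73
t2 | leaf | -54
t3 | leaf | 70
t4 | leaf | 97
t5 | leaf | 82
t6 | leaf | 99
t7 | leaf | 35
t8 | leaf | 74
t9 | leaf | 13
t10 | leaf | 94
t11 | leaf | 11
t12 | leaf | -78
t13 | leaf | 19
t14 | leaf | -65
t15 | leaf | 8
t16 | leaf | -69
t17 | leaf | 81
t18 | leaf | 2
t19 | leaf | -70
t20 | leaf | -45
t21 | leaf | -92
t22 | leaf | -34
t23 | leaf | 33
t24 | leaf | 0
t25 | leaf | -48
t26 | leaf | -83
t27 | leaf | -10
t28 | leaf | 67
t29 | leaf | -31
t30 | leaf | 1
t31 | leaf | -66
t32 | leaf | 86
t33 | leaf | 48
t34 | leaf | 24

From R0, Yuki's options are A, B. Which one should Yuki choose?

B

H (Nadia): max(73, -54) = 73
J (Nadia): max(70, 97, 82) = 97
K (Nadia): max(99, 35) = 99
C (Yuki): min(73, 97, 99) = 73
L (Nadia): max(74, 13) = 74
M (Nadia): max(94, 11, -78) = 94
D (Yuki): min(74, 94) = 74
A (Nadia): max(73, 74) = 74
N (Nadia): max(19, -65, 8, -69) = 19
P (Nadia): max(81, 2, -70) = 81
Q (Nadia): max(-45, -92) = -45
E (Yuki): min(19, 81, -45) = -45
R (Nadia): max(-34, 33) = 33
S (Nadia): max(0, -48) = 0
F (Yuki): min(33, 0) = 0
T (Nadia): max(-83, -10, 67) = 67
U (Nadia): max(-31, 1) = 1
V (Nadia): max(-66, 86) = 86
W (Nadia): max(48, 24) = 48
G (Yuki): min(67, 1, 86, 48) = 1
B (Nadia): max(-45, 0, 1) = 1
R0 (Yuki): min(74, 1) = 1
Yuki at R0 wants the lowest of {A=74, B=1}, so chooses B.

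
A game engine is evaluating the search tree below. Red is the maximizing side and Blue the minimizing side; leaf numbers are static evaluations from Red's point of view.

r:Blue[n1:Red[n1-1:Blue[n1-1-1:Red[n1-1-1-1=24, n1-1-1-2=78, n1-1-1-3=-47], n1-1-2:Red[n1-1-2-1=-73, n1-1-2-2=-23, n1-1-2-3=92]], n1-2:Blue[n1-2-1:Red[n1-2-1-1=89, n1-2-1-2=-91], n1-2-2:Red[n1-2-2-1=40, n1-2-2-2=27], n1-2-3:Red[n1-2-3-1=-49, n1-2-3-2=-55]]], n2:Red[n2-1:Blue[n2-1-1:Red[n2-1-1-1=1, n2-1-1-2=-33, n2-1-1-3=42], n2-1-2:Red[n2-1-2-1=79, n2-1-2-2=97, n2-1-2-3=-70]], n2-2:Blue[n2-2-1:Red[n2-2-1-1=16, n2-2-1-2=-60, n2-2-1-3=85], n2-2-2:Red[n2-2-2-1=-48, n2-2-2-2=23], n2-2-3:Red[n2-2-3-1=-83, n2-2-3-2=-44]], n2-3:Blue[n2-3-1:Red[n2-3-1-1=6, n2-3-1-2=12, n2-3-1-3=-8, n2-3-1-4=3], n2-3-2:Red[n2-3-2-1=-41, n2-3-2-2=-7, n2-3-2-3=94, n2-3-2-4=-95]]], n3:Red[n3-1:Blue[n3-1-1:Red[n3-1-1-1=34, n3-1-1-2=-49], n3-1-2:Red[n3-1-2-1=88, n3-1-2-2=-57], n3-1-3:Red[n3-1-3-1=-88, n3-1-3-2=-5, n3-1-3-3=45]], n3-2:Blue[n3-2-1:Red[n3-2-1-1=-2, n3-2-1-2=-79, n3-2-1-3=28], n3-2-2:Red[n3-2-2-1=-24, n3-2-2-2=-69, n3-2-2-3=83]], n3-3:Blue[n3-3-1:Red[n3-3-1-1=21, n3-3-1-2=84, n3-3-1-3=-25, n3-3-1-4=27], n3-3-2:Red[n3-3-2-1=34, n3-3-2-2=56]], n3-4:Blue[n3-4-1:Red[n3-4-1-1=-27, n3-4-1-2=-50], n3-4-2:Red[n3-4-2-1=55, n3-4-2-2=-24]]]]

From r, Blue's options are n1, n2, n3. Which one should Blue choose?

n1-1-1 (Red): max(24, 78, -47) = 78
n1-1-2 (Red): max(-73, -23, 92) = 92
n1-1 (Blue): min(78, 92) = 78
n1-2-1 (Red): max(89, -91) = 89
n1-2-2 (Red): max(40, 27) = 40
n1-2-3 (Red): max(-49, -55) = -49
n1-2 (Blue): min(89, 40, -49) = -49
n1 (Red): max(78, -49) = 78
n2-1-1 (Red): max(1, -33, 42) = 42
n2-1-2 (Red): max(79, 97, -70) = 97
n2-1 (Blue): min(42, 97) = 42
n2-2-1 (Red): max(16, -60, 85) = 85
n2-2-2 (Red): max(-48, 23) = 23
n2-2-3 (Red): max(-83, -44) = -44
n2-2 (Blue): min(85, 23, -44) = -44
n2-3-1 (Red): max(6, 12, -8, 3) = 12
n2-3-2 (Red): max(-41, -7, 94, -95) = 94
n2-3 (Blue): min(12, 94) = 12
n2 (Red): max(42, -44, 12) = 42
n3-1-1 (Red): max(34, -49) = 34
n3-1-2 (Red): max(88, -57) = 88
n3-1-3 (Red): max(-88, -5, 45) = 45
n3-1 (Blue): min(34, 88, 45) = 34
n3-2-1 (Red): max(-2, -79, 28) = 28
n3-2-2 (Red): max(-24, -69, 83) = 83
n3-2 (Blue): min(28, 83) = 28
n3-3-1 (Red): max(21, 84, -25, 27) = 84
n3-3-2 (Red): max(34, 56) = 56
n3-3 (Blue): min(84, 56) = 56
n3-4-1 (Red): max(-27, -50) = -27
n3-4-2 (Red): max(55, -24) = 55
n3-4 (Blue): min(-27, 55) = -27
n3 (Red): max(34, 28, 56, -27) = 56
r (Blue): min(78, 42, 56) = 42
Blue at r wants the lowest of {n1=78, n2=42, n3=56}, so chooses n2.

n2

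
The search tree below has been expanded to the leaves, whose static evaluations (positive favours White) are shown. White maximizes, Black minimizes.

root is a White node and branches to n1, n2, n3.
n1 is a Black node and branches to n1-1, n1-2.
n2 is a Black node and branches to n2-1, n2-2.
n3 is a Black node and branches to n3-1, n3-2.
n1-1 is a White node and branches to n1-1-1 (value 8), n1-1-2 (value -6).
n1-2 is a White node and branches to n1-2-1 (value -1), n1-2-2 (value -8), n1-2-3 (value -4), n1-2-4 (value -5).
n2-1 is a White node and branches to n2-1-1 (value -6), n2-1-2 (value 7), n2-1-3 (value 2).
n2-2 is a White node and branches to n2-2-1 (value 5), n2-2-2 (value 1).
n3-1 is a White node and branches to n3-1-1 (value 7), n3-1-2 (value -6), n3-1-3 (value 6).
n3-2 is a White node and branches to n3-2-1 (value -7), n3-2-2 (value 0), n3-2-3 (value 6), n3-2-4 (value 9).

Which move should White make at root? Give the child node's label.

n3

n1-1 (White): max(8, -6) = 8
n1-2 (White): max(-1, -8, -4, -5) = -1
n1 (Black): min(8, -1) = -1
n2-1 (White): max(-6, 7, 2) = 7
n2-2 (White): max(5, 1) = 5
n2 (Black): min(7, 5) = 5
n3-1 (White): max(7, -6, 6) = 7
n3-2 (White): max(-7, 0, 6, 9) = 9
n3 (Black): min(7, 9) = 7
root (White): max(-1, 5, 7) = 7
White at root wants the highest of {n1=-1, n2=5, n3=7}, so chooses n3.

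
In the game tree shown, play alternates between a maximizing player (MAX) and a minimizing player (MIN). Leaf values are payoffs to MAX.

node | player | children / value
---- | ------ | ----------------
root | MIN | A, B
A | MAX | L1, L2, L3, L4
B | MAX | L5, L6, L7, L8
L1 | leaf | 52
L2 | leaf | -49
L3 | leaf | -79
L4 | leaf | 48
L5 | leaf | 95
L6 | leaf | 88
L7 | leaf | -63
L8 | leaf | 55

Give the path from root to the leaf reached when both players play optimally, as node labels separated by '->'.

A (MAX): max(52, -49, -79, 48) = 52
B (MAX): max(95, 88, -63, 55) = 95
root (MIN): min(52, 95) = 52
At root, MIN picks A (lowest: 52).
At A, MAX picks L1 (highest: 52).
Terminal value 52.

root -> A -> L1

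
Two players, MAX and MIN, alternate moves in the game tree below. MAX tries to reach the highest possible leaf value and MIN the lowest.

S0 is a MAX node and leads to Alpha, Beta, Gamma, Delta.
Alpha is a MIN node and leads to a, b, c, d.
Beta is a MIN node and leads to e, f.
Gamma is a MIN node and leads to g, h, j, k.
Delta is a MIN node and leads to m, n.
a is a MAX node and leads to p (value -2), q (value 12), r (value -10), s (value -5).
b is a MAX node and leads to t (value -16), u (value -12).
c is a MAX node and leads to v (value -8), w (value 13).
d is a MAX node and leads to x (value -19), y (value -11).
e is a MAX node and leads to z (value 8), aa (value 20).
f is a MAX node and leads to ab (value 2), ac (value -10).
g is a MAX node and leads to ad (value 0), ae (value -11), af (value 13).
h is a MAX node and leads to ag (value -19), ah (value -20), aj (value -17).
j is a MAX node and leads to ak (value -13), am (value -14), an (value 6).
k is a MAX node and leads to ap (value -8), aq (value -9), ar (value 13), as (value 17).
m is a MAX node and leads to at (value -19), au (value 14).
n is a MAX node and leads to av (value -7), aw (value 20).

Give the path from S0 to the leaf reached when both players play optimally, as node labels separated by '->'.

a (MAX): max(-2, 12, -10, -5) = 12
b (MAX): max(-16, -12) = -12
c (MAX): max(-8, 13) = 13
d (MAX): max(-19, -11) = -11
Alpha (MIN): min(12, -12, 13, -11) = -12
e (MAX): max(8, 20) = 20
f (MAX): max(2, -10) = 2
Beta (MIN): min(20, 2) = 2
g (MAX): max(0, -11, 13) = 13
h (MAX): max(-19, -20, -17) = -17
j (MAX): max(-13, -14, 6) = 6
k (MAX): max(-8, -9, 13, 17) = 17
Gamma (MIN): min(13, -17, 6, 17) = -17
m (MAX): max(-19, 14) = 14
n (MAX): max(-7, 20) = 20
Delta (MIN): min(14, 20) = 14
S0 (MAX): max(-12, 2, -17, 14) = 14
At S0, MAX picks Delta (highest: 14).
At Delta, MIN picks m (lowest: 14).
At m, MAX picks au (highest: 14).
Terminal value 14.

S0 -> Delta -> m -> au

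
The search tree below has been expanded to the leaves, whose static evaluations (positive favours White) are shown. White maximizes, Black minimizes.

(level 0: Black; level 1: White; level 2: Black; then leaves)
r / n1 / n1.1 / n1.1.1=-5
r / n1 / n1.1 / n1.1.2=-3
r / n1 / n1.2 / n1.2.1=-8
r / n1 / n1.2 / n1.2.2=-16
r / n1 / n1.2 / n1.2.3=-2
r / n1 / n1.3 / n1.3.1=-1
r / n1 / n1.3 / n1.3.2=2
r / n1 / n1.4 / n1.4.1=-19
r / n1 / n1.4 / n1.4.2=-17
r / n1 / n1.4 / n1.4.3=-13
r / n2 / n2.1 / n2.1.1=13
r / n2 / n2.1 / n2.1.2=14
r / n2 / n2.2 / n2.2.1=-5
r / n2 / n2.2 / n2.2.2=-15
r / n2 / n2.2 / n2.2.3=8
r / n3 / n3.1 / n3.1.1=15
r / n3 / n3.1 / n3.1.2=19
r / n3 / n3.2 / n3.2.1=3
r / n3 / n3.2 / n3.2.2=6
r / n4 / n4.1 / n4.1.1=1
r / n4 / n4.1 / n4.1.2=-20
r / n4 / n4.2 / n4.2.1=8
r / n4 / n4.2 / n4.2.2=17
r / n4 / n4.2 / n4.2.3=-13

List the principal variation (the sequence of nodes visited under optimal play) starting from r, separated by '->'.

r -> n4 -> n4.2 -> n4.2.3

n1.1 (Black): min(-5, -3) = -5
n1.2 (Black): min(-8, -16, -2) = -16
n1.3 (Black): min(-1, 2) = -1
n1.4 (Black): min(-19, -17, -13) = -19
n1 (White): max(-5, -16, -1, -19) = -1
n2.1 (Black): min(13, 14) = 13
n2.2 (Black): min(-5, -15, 8) = -15
n2 (White): max(13, -15) = 13
n3.1 (Black): min(15, 19) = 15
n3.2 (Black): min(3, 6) = 3
n3 (White): max(15, 3) = 15
n4.1 (Black): min(1, -20) = -20
n4.2 (Black): min(8, 17, -13) = -13
n4 (White): max(-20, -13) = -13
r (Black): min(-1, 13, 15, -13) = -13
At r, Black picks n4 (lowest: -13).
At n4, White picks n4.2 (highest: -13).
At n4.2, Black picks n4.2.3 (lowest: -13).
Terminal value -13.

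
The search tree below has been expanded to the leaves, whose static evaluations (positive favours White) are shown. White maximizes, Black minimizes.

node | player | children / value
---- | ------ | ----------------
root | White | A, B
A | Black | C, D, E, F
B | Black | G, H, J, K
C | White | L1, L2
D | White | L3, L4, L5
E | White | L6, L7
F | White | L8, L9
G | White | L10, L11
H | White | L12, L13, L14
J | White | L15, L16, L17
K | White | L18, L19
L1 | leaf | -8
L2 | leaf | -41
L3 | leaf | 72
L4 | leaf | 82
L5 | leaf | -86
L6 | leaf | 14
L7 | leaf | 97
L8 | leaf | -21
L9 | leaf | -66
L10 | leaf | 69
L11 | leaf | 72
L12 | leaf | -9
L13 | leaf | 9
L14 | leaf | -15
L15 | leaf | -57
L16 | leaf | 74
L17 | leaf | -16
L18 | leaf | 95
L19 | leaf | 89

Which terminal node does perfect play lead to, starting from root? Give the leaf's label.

L13

C (White): max(-8, -41) = -8
D (White): max(72, 82, -86) = 82
E (White): max(14, 97) = 97
F (White): max(-21, -66) = -21
A (Black): min(-8, 82, 97, -21) = -21
G (White): max(69, 72) = 72
H (White): max(-9, 9, -15) = 9
J (White): max(-57, 74, -16) = 74
K (White): max(95, 89) = 95
B (Black): min(72, 9, 74, 95) = 9
root (White): max(-21, 9) = 9
At root, White picks B (highest: 9).
At B, Black picks H (lowest: 9).
At H, White picks L13 (highest: 9).
Terminal value 9.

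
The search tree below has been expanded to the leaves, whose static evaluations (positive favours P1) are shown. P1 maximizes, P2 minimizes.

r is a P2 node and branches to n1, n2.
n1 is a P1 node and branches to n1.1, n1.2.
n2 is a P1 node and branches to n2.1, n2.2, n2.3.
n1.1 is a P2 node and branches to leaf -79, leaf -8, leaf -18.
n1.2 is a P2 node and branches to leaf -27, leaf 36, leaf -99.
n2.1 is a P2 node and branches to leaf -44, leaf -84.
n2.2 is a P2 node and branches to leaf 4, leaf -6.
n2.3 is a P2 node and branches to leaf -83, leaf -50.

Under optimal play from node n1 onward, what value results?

n1.1 (P2): min(-79, -8, -18) = -79
n1.2 (P2): min(-27, 36, -99) = -99
n1 (P1): max(-79, -99) = -79

-79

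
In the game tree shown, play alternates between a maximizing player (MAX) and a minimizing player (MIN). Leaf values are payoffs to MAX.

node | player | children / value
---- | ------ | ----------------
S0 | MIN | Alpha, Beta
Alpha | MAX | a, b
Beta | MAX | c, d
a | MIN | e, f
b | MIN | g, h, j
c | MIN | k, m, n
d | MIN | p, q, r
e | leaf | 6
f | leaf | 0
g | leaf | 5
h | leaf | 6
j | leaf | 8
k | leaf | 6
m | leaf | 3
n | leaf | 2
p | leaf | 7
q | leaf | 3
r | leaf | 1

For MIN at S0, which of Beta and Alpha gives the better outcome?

Beta

c (MIN): min(6, 3, 2) = 2
d (MIN): min(7, 3, 1) = 1
Beta (MAX): max(2, 1) = 2
a (MIN): min(6, 0) = 0
b (MIN): min(5, 6, 8) = 5
Alpha (MAX): max(0, 5) = 5
MIN prefers the lower value; Beta=2, Alpha=5. Beta is better since 2 < 5.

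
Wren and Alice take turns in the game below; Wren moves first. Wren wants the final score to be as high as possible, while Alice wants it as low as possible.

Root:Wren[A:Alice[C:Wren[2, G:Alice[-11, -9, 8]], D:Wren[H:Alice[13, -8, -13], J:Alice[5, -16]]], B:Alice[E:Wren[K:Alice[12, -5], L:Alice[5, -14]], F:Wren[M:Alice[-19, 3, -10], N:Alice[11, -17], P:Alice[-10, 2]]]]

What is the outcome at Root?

-10

G (Alice): min(-11, -9, 8) = -11
C (Wren): max(2, -11) = 2
H (Alice): min(13, -8, -13) = -13
J (Alice): min(5, -16) = -16
D (Wren): max(-13, -16) = -13
A (Alice): min(2, -13) = -13
K (Alice): min(12, -5) = -5
L (Alice): min(5, -14) = -14
E (Wren): max(-5, -14) = -5
M (Alice): min(-19, 3, -10) = -19
N (Alice): min(11, -17) = -17
P (Alice): min(-10, 2) = -10
F (Wren): max(-19, -17, -10) = -10
B (Alice): min(-5, -10) = -10
Root (Wren): max(-13, -10) = -10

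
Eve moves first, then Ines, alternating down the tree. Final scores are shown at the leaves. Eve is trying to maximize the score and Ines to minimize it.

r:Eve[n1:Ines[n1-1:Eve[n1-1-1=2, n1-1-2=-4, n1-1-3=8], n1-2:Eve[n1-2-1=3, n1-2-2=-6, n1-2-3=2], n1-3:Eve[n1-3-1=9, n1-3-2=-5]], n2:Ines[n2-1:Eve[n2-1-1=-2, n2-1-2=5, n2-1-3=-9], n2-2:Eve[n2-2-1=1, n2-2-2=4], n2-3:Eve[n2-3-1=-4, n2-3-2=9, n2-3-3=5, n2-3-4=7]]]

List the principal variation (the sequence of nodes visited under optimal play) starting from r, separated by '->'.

r -> n2 -> n2-2 -> n2-2-2

n1-1 (Eve): max(2, -4, 8) = 8
n1-2 (Eve): max(3, -6, 2) = 3
n1-3 (Eve): max(9, -5) = 9
n1 (Ines): min(8, 3, 9) = 3
n2-1 (Eve): max(-2, 5, -9) = 5
n2-2 (Eve): max(1, 4) = 4
n2-3 (Eve): max(-4, 9, 5, 7) = 9
n2 (Ines): min(5, 4, 9) = 4
r (Eve): max(3, 4) = 4
At r, Eve picks n2 (highest: 4).
At n2, Ines picks n2-2 (lowest: 4).
At n2-2, Eve picks n2-2-2 (highest: 4).
Terminal value 4.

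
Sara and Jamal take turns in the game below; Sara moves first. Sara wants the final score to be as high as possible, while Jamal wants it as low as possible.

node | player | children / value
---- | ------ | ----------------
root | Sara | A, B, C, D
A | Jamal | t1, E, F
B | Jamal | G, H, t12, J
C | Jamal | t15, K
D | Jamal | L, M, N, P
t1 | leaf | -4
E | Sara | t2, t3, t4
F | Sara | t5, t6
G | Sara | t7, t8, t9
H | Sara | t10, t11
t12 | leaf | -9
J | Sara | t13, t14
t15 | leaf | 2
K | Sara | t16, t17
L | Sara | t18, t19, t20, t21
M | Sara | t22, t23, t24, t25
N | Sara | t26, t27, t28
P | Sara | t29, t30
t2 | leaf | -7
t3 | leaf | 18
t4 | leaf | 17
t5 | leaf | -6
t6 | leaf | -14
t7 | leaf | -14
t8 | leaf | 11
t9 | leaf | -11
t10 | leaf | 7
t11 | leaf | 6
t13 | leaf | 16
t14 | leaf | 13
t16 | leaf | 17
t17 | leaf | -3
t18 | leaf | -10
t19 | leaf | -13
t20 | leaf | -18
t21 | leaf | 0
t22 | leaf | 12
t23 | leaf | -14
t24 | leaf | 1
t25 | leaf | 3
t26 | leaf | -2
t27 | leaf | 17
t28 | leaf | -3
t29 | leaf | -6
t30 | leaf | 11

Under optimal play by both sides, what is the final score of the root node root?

2

E (Sara): max(-7, 18, 17) = 18
F (Sara): max(-6, -14) = -6
A (Jamal): min(-4, 18, -6) = -6
G (Sara): max(-14, 11, -11) = 11
H (Sara): max(7, 6) = 7
J (Sara): max(16, 13) = 16
B (Jamal): min(11, 7, -9, 16) = -9
K (Sara): max(17, -3) = 17
C (Jamal): min(2, 17) = 2
L (Sara): max(-10, -13, -18, 0) = 0
M (Sara): max(12, -14, 1, 3) = 12
N (Sara): max(-2, 17, -3) = 17
P (Sara): max(-6, 11) = 11
D (Jamal): min(0, 12, 17, 11) = 0
root (Sara): max(-6, -9, 2, 0) = 2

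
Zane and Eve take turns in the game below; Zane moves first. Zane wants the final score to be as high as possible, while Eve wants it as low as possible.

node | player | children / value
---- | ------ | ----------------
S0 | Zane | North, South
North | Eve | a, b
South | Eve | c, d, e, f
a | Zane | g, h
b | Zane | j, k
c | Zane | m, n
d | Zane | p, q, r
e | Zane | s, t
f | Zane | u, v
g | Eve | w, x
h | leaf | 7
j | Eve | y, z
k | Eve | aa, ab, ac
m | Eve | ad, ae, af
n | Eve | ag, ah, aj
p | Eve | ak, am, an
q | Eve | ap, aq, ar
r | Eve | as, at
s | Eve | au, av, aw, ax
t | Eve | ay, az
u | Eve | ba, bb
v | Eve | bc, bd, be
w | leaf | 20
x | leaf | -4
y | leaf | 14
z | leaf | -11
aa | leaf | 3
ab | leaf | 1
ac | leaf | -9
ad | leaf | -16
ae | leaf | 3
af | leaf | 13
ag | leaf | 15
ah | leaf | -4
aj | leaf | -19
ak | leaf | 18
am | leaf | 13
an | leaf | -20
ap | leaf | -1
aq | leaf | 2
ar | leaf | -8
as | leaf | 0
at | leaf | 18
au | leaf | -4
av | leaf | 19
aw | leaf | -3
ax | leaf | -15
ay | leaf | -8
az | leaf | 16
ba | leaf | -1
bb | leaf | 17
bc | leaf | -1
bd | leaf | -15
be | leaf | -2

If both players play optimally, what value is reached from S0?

g (Eve): min(20, -4) = -4
a (Zane): max(-4, 7) = 7
j (Eve): min(14, -11) = -11
k (Eve): min(3, 1, -9) = -9
b (Zane): max(-11, -9) = -9
North (Eve): min(7, -9) = -9
m (Eve): min(-16, 3, 13) = -16
n (Eve): min(15, -4, -19) = -19
c (Zane): max(-16, -19) = -16
p (Eve): min(18, 13, -20) = -20
q (Eve): min(-1, 2, -8) = -8
r (Eve): min(0, 18) = 0
d (Zane): max(-20, -8, 0) = 0
s (Eve): min(-4, 19, -3, -15) = -15
t (Eve): min(-8, 16) = -8
e (Zane): max(-15, -8) = -8
u (Eve): min(-1, 17) = -1
v (Eve): min(-1, -15, -2) = -15
f (Zane): max(-1, -15) = -1
South (Eve): min(-16, 0, -8, -1) = -16
S0 (Zane): max(-9, -16) = -9

-9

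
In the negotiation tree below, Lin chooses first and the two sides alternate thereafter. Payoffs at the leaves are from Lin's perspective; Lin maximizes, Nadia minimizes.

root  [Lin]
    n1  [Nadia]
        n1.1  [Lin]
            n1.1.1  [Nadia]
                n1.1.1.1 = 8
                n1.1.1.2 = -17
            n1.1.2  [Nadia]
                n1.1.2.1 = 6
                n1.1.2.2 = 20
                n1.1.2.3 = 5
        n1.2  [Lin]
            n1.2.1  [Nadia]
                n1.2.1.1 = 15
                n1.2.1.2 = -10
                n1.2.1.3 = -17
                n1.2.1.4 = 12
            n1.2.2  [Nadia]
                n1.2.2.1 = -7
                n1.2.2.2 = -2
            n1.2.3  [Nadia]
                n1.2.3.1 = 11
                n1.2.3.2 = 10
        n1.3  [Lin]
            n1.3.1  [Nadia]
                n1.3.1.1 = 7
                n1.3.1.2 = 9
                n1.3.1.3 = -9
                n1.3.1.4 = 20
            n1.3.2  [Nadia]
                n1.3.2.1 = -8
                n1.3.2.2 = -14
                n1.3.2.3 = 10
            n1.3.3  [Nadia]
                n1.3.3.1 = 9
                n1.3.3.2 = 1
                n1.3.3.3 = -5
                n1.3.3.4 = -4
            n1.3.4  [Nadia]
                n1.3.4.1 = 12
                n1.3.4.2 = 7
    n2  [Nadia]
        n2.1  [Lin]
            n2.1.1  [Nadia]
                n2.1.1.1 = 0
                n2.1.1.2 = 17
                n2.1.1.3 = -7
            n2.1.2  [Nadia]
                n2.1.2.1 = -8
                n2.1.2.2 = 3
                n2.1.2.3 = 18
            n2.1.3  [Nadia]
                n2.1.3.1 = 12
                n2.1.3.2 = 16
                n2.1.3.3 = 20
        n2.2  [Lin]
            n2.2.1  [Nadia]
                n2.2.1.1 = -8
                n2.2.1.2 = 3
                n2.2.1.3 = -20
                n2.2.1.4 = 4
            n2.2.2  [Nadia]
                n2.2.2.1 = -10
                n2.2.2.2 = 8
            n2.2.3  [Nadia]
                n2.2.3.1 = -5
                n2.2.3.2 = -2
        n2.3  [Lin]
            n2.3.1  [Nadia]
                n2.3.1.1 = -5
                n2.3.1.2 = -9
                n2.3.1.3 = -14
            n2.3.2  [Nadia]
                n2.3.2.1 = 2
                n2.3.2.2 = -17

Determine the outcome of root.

n1.1.1 (Nadia): min(8, -17) = -17
n1.1.2 (Nadia): min(6, 20, 5) = 5
n1.1 (Lin): max(-17, 5) = 5
n1.2.1 (Nadia): min(15, -10, -17, 12) = -17
n1.2.2 (Nadia): min(-7, -2) = -7
n1.2.3 (Nadia): min(11, 10) = 10
n1.2 (Lin): max(-17, -7, 10) = 10
n1.3.1 (Nadia): min(7, 9, -9, 20) = -9
n1.3.2 (Nadia): min(-8, -14, 10) = -14
n1.3.3 (Nadia): min(9, 1, -5, -4) = -5
n1.3.4 (Nadia): min(12, 7) = 7
n1.3 (Lin): max(-9, -14, -5, 7) = 7
n1 (Nadia): min(5, 10, 7) = 5
n2.1.1 (Nadia): min(0, 17, -7) = -7
n2.1.2 (Nadia): min(-8, 3, 18) = -8
n2.1.3 (Nadia): min(12, 16, 20) = 12
n2.1 (Lin): max(-7, -8, 12) = 12
n2.2.1 (Nadia): min(-8, 3, -20, 4) = -20
n2.2.2 (Nadia): min(-10, 8) = -10
n2.2.3 (Nadia): min(-5, -2) = -5
n2.2 (Lin): max(-20, -10, -5) = -5
n2.3.1 (Nadia): min(-5, -9, -14) = -14
n2.3.2 (Nadia): min(2, -17) = -17
n2.3 (Lin): max(-14, -17) = -14
n2 (Nadia): min(12, -5, -14) = -14
root (Lin): max(5, -14) = 5

5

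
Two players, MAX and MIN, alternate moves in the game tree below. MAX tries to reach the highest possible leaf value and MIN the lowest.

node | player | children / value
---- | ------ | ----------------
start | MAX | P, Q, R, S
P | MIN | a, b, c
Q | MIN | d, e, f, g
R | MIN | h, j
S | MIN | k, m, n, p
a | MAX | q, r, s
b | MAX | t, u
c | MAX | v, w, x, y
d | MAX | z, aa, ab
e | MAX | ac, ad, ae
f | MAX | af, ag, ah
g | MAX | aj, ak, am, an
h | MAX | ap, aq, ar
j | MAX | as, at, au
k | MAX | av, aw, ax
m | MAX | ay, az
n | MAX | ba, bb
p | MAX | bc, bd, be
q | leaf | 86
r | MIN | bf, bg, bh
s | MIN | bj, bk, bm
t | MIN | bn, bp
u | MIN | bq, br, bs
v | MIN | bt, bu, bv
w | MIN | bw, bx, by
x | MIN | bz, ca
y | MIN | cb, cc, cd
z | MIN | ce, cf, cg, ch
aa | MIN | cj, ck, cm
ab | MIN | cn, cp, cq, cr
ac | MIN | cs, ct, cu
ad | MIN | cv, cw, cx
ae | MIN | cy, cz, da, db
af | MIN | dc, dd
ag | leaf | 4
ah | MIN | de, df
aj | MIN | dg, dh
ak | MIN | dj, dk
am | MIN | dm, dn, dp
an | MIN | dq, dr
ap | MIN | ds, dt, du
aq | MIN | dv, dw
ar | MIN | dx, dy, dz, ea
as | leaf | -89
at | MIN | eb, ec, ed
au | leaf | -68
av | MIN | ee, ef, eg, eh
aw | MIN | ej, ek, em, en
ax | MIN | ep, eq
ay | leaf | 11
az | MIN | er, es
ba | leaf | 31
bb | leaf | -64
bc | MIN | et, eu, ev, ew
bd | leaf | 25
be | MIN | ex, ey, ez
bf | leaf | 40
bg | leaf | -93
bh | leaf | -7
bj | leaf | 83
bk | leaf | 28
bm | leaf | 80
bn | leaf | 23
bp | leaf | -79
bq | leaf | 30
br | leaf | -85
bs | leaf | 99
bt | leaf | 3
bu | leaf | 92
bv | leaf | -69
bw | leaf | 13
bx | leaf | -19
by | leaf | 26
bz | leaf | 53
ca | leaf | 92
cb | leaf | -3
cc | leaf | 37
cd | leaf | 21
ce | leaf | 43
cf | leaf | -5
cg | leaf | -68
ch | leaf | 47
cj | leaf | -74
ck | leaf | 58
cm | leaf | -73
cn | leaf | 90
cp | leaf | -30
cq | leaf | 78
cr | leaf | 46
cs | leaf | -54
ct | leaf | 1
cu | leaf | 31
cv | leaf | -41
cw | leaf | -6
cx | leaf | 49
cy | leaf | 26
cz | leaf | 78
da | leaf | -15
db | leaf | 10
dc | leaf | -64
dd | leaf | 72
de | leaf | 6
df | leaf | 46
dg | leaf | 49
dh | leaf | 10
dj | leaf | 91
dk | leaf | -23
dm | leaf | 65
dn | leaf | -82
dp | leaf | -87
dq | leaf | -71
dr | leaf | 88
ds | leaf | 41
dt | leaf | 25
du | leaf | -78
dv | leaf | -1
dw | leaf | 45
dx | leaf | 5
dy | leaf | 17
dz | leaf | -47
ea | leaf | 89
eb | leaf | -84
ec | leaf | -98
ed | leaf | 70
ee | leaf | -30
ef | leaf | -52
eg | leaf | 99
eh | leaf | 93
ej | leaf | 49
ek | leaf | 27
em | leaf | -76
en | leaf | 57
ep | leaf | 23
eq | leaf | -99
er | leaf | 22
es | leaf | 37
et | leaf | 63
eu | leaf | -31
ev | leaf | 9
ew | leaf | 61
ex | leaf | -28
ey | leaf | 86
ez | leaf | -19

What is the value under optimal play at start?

-30

r (MIN): min(40, -93, -7) = -93
s (MIN): min(83, 28, 80) = 28
a (MAX): max(86, -93, 28) = 86
t (MIN): min(23, -79) = -79
u (MIN): min(30, -85, 99) = -85
b (MAX): max(-79, -85) = -79
v (MIN): min(3, 92, -69) = -69
w (MIN): min(13, -19, 26) = -19
x (MIN): min(53, 92) = 53
y (MIN): min(-3, 37, 21) = -3
c (MAX): max(-69, -19, 53, -3) = 53
P (MIN): min(86, -79, 53) = -79
z (MIN): min(43, -5, -68, 47) = -68
aa (MIN): min(-74, 58, -73) = -74
ab (MIN): min(90, -30, 78, 46) = -30
d (MAX): max(-68, -74, -30) = -30
ac (MIN): min(-54, 1, 31) = -54
ad (MIN): min(-41, -6, 49) = -41
ae (MIN): min(26, 78, -15, 10) = -15
e (MAX): max(-54, -41, -15) = -15
af (MIN): min(-64, 72) = -64
ah (MIN): min(6, 46) = 6
f (MAX): max(-64, 4, 6) = 6
aj (MIN): min(49, 10) = 10
ak (MIN): min(91, -23) = -23
am (MIN): min(65, -82, -87) = -87
an (MIN): min(-71, 88) = -71
g (MAX): max(10, -23, -87, -71) = 10
Q (MIN): min(-30, -15, 6, 10) = -30
ap (MIN): min(41, 25, -78) = -78
aq (MIN): min(-1, 45) = -1
ar (MIN): min(5, 17, -47, 89) = -47
h (MAX): max(-78, -1, -47) = -1
at (MIN): min(-84, -98, 70) = -98
j (MAX): max(-89, -98, -68) = -68
R (MIN): min(-1, -68) = -68
av (MIN): min(-30, -52, 99, 93) = -52
aw (MIN): min(49, 27, -76, 57) = -76
ax (MIN): min(23, -99) = -99
k (MAX): max(-52, -76, -99) = -52
az (MIN): min(22, 37) = 22
m (MAX): max(11, 22) = 22
n (MAX): max(31, -64) = 31
bc (MIN): min(63, -31, 9, 61) = -31
be (MIN): min(-28, 86, -19) = -28
p (MAX): max(-31, 25, -28) = 25
S (MIN): min(-52, 22, 31, 25) = -52
start (MAX): max(-79, -30, -68, -52) = -30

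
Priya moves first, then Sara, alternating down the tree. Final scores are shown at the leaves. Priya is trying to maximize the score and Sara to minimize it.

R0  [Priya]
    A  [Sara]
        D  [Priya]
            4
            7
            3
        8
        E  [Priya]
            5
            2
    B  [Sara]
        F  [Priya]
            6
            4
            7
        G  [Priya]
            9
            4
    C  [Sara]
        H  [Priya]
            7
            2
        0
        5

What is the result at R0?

D (Priya): max(4, 7, 3) = 7
E (Priya): max(5, 2) = 5
A (Sara): min(7, 8, 5) = 5
F (Priya): max(6, 4, 7) = 7
G (Priya): max(9, 4) = 9
B (Sara): min(7, 9) = 7
H (Priya): max(7, 2) = 7
C (Sara): min(7, 0, 5) = 0
R0 (Priya): max(5, 7, 0) = 7

7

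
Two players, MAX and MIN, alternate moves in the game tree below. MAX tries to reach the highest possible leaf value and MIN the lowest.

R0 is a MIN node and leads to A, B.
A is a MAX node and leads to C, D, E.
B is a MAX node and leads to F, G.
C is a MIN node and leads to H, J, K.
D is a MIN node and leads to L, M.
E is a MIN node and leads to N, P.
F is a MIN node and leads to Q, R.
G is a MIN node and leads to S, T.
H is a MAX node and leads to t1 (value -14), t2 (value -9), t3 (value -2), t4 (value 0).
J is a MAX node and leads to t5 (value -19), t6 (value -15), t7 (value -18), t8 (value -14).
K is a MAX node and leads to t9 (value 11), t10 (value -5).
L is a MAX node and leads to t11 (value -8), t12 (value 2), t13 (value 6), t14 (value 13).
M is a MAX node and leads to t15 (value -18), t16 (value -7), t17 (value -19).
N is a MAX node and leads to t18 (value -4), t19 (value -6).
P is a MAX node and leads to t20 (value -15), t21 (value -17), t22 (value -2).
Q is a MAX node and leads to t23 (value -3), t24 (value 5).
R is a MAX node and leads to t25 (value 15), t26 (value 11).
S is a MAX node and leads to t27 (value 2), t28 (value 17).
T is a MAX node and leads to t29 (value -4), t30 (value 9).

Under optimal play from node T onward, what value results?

T (MAX): max(-4, 9) = 9

9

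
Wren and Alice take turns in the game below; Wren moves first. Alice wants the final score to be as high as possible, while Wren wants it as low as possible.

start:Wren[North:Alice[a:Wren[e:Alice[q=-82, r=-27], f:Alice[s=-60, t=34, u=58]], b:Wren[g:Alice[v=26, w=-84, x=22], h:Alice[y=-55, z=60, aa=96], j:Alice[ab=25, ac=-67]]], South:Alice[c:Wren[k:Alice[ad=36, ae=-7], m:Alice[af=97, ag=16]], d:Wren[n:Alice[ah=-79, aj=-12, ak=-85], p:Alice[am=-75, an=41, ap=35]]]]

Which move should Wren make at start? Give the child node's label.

e (Alice): max(-82, -27) = -27
f (Alice): max(-60, 34, 58) = 58
a (Wren): min(-27, 58) = -27
g (Alice): max(26, -84, 22) = 26
h (Alice): max(-55, 60, 96) = 96
j (Alice): max(25, -67) = 25
b (Wren): min(26, 96, 25) = 25
North (Alice): max(-27, 25) = 25
k (Alice): max(36, -7) = 36
m (Alice): max(97, 16) = 97
c (Wren): min(36, 97) = 36
n (Alice): max(-79, -12, -85) = -12
p (Alice): max(-75, 41, 35) = 41
d (Wren): min(-12, 41) = -12
South (Alice): max(36, -12) = 36
start (Wren): min(25, 36) = 25
Wren at start wants the lowest of {North=25, South=36}, so chooses North.

North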